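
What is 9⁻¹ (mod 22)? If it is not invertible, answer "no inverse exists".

5

Run Euclid on (22, 9):
22 = 2*9 + 4
9 = 2*4 + 1
4 = 4*1 + 0
gcd = 1, so the inverse exists. Back-substitute:
1 = 9 − 2·4
1 = −2·22 + 5·9
So 9·5 ≡ 1 (mod 22).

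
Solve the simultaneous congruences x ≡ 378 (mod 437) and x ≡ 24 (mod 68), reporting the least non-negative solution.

Write x = 378 + 437·k. Then 437·k ≡ 24 − 378 ≡ 54 (mod 68).
Need 437⁻¹ mod 68. Extended Euclid on (68, 29):
68 = 2×29 + 10
29 = 2×10 + 9
10 = 1×9 + 1
9 = 9×1 + 0
Back-substitute:
1 = 10 − 9
1 = −29 + 3·10
1 = 3·68 − 7·29
437⁻¹ ≡ 61 (mod 68), so k ≡ 61·54 ≡ 30 (mod 68).
x = 378 + 437·30 = 13488.

13488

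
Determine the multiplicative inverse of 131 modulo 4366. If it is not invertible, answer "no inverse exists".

Run Euclid on (4366, 131):
4366 = 33×131 + 43
131 = 3×43 + 2
43 = 21×2 + 1
2 = 2×1 + 0
The gcd is 1. Working backward:
1 = 43 − 21·2
1 = −21·131 + 64·43
1 = 64·4366 − 2133·131
So 131·(-2133) ≡ 1 (mod 4366), and -2133 ≡ 2233 (mod 4366).

2233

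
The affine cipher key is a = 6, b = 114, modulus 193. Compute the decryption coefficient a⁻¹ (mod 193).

161

Run Euclid on (193, 6):
193 = 32*6 + 1
6 = 6*1 + 0
The gcd is 1. Working backward:
1 = 193 − 32·6
So 6·(-32) ≡ 1 (mod 193), and -32 ≡ 161 (mod 193).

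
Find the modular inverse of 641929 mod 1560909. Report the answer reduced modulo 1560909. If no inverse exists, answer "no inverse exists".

369580

Run Euclid on (1560909, 641929):
1560909 = 2·641929 + 277051
641929 = 2·277051 + 87827
277051 = 3·87827 + 13570
87827 = 6·13570 + 6407
13570 = 2·6407 + 756
6407 = 8·756 + 359
756 = 2·359 + 38
359 = 9·38 + 17
38 = 2·17 + 4
17 = 4·4 + 1
4 = 4·1 + 0
Since gcd(641929, 1560909) = 1, back-substitute to write 1 as a combination:
1 = 17 − 4·4
1 = −4·38 + 9·17
1 = 9·359 − 85·38
1 = −85·756 + 179·359
1 = 179·6407 − 1517·756
1 = −1517·13570 + 3213·6407
1 = 3213·87827 − 20795·13570
1 = −20795·277051 + 65598·87827
1 = 65598·641929 − 151991·277051
1 = −151991·1560909 + 369580·641929
So 641929·369580 ≡ 1 (mod 1560909).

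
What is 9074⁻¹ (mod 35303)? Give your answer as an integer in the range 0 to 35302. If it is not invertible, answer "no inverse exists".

Extended Euclidean algorithm:
35303 = 3×9074 + 8081
9074 = 1×8081 + 993
8081 = 8×993 + 137
993 = 7×137 + 34
137 = 4×34 + 1
34 = 34×1 + 0
Since gcd(9074, 35303) = 1, back-substitute to write 1 as a combination:
1 = 137 − 4·34
1 = −4·993 + 29·137
1 = 29·8081 − 236·993
1 = −236·9074 + 265·8081
1 = 265·35303 − 1031·9074
Thus 9074·(-1031) ≡ 1 (mod 35303); reducing, -1031 mod 35303 = 34272.

34272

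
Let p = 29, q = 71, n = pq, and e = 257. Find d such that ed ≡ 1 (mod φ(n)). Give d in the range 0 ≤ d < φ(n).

φ(n) = (p−1)(q−1) = 28·70 = 1960.
Need d with 257·d ≡ 1 (mod 1960). Apply the extended Euclidean algorithm:
1960 = 7*257 + 161
257 = 1*161 + 96
161 = 1*96 + 65
96 = 1*65 + 31
65 = 2*31 + 3
31 = 10*3 + 1
3 = 3*1 + 0
Back-substitute:
1 = 31 − 10·3
1 = −10·65 + 21·31
1 = 21·96 − 31·65
1 = −31·161 + 52·96
1 = 52·257 − 83·161
1 = −83·1960 + 633·257
So 257·633 ≡ 1 (mod 1960), hence d = 633.

633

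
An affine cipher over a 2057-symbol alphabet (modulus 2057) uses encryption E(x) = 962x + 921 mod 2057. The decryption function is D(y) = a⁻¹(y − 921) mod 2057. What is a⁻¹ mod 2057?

Extended Euclidean algorithm:
2057 = 2*962 + 133
962 = 7*133 + 31
133 = 4*31 + 9
31 = 3*9 + 4
9 = 2*4 + 1
4 = 4*1 + 0
Since gcd(962, 2057) = 1, back-substitute to write 1 as a combination:
1 = 9 − 2·4
1 = −2·31 + 7·9
1 = 7·133 − 30·31
1 = −30·962 + 217·133
1 = 217·2057 − 464·962
Thus 962·(-464) ≡ 1 (mod 2057); reducing, -464 mod 2057 = 1593.

1593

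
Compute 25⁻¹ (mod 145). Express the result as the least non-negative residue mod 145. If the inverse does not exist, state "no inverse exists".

Compute gcd(25, 145):
145 = 5·25 + 20
25 = 1·20 + 5
20 = 4·5 + 0
Since gcd = 5 > 1, 25 is not a unit mod 145.

no inverse exists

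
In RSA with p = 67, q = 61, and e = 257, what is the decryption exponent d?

1433

φ(n) = (p−1)(q−1) = 66·60 = 3960.
Need d with 257·d ≡ 1 (mod 3960). Apply the extended Euclidean algorithm:
3960 = 15×257 + 105
257 = 2×105 + 47
105 = 2×47 + 11
47 = 4×11 + 3
11 = 3×3 + 2
3 = 1×2 + 1
2 = 2×1 + 0
Back-substitute:
1 = 3 − 2
1 = −11 + 4·3
1 = 4·47 − 17·11
1 = −17·105 + 38·47
1 = 38·257 − 93·105
1 = −93·3960 + 1433·257
So 257·1433 ≡ 1 (mod 3960), hence d = 1433.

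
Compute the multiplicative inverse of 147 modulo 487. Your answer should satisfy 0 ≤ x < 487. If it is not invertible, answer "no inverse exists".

Extended Euclidean algorithm:
487 = 3×147 + 46
147 = 3×46 + 9
46 = 5×9 + 1
9 = 9×1 + 0
Since gcd(147, 487) = 1, back-substitute to write 1 as a combination:
1 = 46 − 5·9
1 = −5·147 + 16·46
1 = 16·487 − 53·147
So 147·(-53) ≡ 1 (mod 487), and -53 ≡ 434 (mod 487).

434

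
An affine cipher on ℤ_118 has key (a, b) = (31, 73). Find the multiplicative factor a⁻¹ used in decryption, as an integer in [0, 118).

99

Apply the Euclidean algorithm to 118 and 31:
118 = 3×31 + 25
31 = 1×25 + 6
25 = 4×6 + 1
6 = 6×1 + 0
gcd = 1, so the inverse exists. Back-substitute:
1 = 25 − 4·6
1 = −4·31 + 5·25
1 = 5·118 − 19·31
So 31·(-19) ≡ 1 (mod 118), and -19 ≡ 99 (mod 118).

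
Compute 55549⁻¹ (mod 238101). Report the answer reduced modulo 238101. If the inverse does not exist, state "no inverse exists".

73339

gcd(238101, 55549) by repeated division:
238101 = 4*55549 + 15905
55549 = 3*15905 + 7834
15905 = 2*7834 + 237
7834 = 33*237 + 13
237 = 18*13 + 3
13 = 4*3 + 1
3 = 3*1 + 0
The gcd is 1. Working backward:
1 = 13 − 4·3
1 = −4·237 + 73·13
1 = 73·7834 − 2413·237
1 = −2413·15905 + 4899·7834
1 = 4899·55549 − 17110·15905
1 = −17110·238101 + 73339·55549
So 55549·73339 ≡ 1 (mod 238101).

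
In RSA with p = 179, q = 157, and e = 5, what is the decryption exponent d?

φ(n) = (p−1)(q−1) = 178·156 = 27768.
Need d with 5·d ≡ 1 (mod 27768). Apply the extended Euclidean algorithm:
27768 = 5553·5 + 3
5 = 1·3 + 2
3 = 1·2 + 1
2 = 2·1 + 0
Back-substitute:
1 = 3 − 2
1 = −5 + 2·3
1 = 2·27768 − 11107·5
So 5·(-11107) ≡ 1 (mod 27768), hence d ≡ -11107 ≡ 16661 (mod 27768).

16661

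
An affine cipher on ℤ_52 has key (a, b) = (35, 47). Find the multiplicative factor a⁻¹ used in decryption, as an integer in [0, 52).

Extended Euclidean algorithm:
52 = 1*35 + 17
35 = 2*17 + 1
17 = 17*1 + 0
Since gcd(35, 52) = 1, back-substitute to write 1 as a combination:
1 = 35 − 2·17
1 = −2·52 + 3·35
So 35·3 ≡ 1 (mod 52).

3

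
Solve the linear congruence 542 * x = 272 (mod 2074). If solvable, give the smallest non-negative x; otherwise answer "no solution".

First find gcd(542, 2074):
2074 = 3×542 + 448
542 = 1×448 + 94
448 = 4×94 + 72
94 = 1×72 + 22
72 = 3×22 + 6
22 = 3×6 + 4
6 = 1×4 + 2
4 = 2×2 + 0
gcd = 2 and 2 | 272, so solutions exist. Divide through by 2: 271x ≡ 136 (mod 1037).
Now find 271⁻¹ mod 1037:
1037 = 3×271 + 224
271 = 1×224 + 47
224 = 4×47 + 36
47 = 1×36 + 11
36 = 3×11 + 3
11 = 3×3 + 2
3 = 1×2 + 1
2 = 2×1 + 0
Back-substitute:
1 = 3 − 2
1 = −11 + 4·3
1 = 4·36 − 13·11
1 = −13·47 + 17·36
1 = 17·224 − 81·47
1 = −81·271 + 98·224
1 = 98·1037 − 375·271
So 271·(-375) ≡ 1 (mod 1037), i.e. 271⁻¹ ≡ 662.
Then x ≡ 662·136 ≡ 850 (mod 1037); the smallest non-negative solution is x = 850.

850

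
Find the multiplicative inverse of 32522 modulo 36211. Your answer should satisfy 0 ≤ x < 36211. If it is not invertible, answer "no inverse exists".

no inverse exists

Euclidean algorithm on 36211, 32522:
36211 = 1·32522 + 3689
32522 = 8·3689 + 3010
3689 = 1·3010 + 679
3010 = 4·679 + 294
679 = 2·294 + 91
294 = 3·91 + 21
91 = 4·21 + 7
21 = 3·7 + 0
The gcd is 7, not 1, hence no inverse exists.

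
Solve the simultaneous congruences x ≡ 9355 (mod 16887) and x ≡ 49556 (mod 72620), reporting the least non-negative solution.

Write x = 9355 + 16887·k. Then 16887·k ≡ 49556 − 9355 ≡ 40201 (mod 72620).
Need 16887⁻¹ mod 72620. Extended Euclid on (72620, 16887):
72620 = 4×16887 + 5072
16887 = 3×5072 + 1671
5072 = 3×1671 + 59
1671 = 28×59 + 19
59 = 3×19 + 2
19 = 9×2 + 1
2 = 2×1 + 0
Back-substitute:
1 = 19 − 9·2
1 = −9·59 + 28·19
1 = 28·1671 − 793·59
1 = −793·5072 + 2407·1671
1 = 2407·16887 − 8014·5072
1 = −8014·72620 + 34463·16887
16887⁻¹ ≡ 34463 (mod 72620), so k ≡ 34463·40201 ≡ 2703 (mod 72620).
x = 9355 + 16887·2703 = 45654916.

45654916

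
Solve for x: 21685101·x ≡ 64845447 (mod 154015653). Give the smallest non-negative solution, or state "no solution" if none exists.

First find gcd(21685101, 154015653):
154015653 = 7×21685101 + 2219946
21685101 = 9×2219946 + 1705587
2219946 = 1×1705587 + 514359
1705587 = 3×514359 + 162510
514359 = 3×162510 + 26829
162510 = 6×26829 + 1536
26829 = 17×1536 + 717
1536 = 2×717 + 102
717 = 7×102 + 3
102 = 34×3 + 0
gcd = 3 and 3 | 64845447, so solutions exist. Divide through by 3: 7228367x ≡ 21615149 (mod 51338551).
Now find 7228367⁻¹ mod 51338551:
51338551 = 7×7228367 + 739982
7228367 = 9×739982 + 568529
739982 = 1×568529 + 171453
568529 = 3×171453 + 54170
171453 = 3×54170 + 8943
54170 = 6×8943 + 512
8943 = 17×512 + 239
512 = 2×239 + 34
239 = 7×34 + 1
34 = 34×1 + 0
Back-substitute:
1 = 239 − 7·34
1 = −7·512 + 15·239
1 = 15·8943 − 262·512
1 = −262·54170 + 1587·8943
1 = 1587·171453 − 5023·54170
1 = −5023·568529 + 16656·171453
1 = 16656·739982 − 21679·568529
1 = −21679·7228367 + 211767·739982
1 = 211767·51338551 − 1504048·7228367
So 7228367·(-1504048) ≡ 1 (mod 51338551), i.e. 7228367⁻¹ ≡ 49834503.
Then x ≡ 49834503·21615149 ≡ 18474700 (mod 51338551); the smallest non-negative solution is x = 18474700.

18474700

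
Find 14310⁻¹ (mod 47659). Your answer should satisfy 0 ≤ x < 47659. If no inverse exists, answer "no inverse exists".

Extended Euclidean algorithm:
47659 = 3*14310 + 4729
14310 = 3*4729 + 123
4729 = 38*123 + 55
123 = 2*55 + 13
55 = 4*13 + 3
13 = 4*3 + 1
3 = 3*1 + 0
gcd = 1, so the inverse exists. Back-substitute:
1 = 13 − 4·3
1 = −4·55 + 17·13
1 = 17·123 − 38·55
1 = −38·4729 + 1461·123
1 = 1461·14310 − 4421·4729
1 = −4421·47659 + 14724·14310
So 14310·14724 ≡ 1 (mod 47659).

14724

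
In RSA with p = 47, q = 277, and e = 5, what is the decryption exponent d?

φ(n) = (p−1)(q−1) = 46·276 = 12696.
Need d with 5·d ≡ 1 (mod 12696). Apply the extended Euclidean algorithm:
12696 = 2539*5 + 1
5 = 5*1 + 0
Back-substitute:
1 = 12696 − 2539·5
So 5·(-2539) ≡ 1 (mod 12696), hence d ≡ -2539 ≡ 10157 (mod 12696).

10157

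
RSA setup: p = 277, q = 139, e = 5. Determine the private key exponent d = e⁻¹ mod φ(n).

φ(n) = (p−1)(q−1) = 276·138 = 38088.
Need d with 5·d ≡ 1 (mod 38088). Apply the extended Euclidean algorithm:
38088 = 7617*5 + 3
5 = 1*3 + 2
3 = 1*2 + 1
2 = 2*1 + 0
Back-substitute:
1 = 3 − 2
1 = −5 + 2·3
1 = 2·38088 − 15235·5
So 5·(-15235) ≡ 1 (mod 38088), hence d ≡ -15235 ≡ 22853 (mod 38088).

22853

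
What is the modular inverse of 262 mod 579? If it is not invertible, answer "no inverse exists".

Apply the Euclidean algorithm to 579 and 262:
579 = 2*262 + 55
262 = 4*55 + 42
55 = 1*42 + 13
42 = 3*13 + 3
13 = 4*3 + 1
3 = 3*1 + 0
Since gcd(262, 579) = 1, back-substitute to write 1 as a combination:
1 = 13 − 4·3
1 = −4·42 + 13·13
1 = 13·55 − 17·42
1 = −17·262 + 81·55
1 = 81·579 − 179·262
Thus 262·(-179) ≡ 1 (mod 579); reducing, -179 mod 579 = 400.

400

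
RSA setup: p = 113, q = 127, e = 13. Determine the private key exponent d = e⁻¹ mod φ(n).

11941

φ(n) = (p−1)(q−1) = 112·126 = 14112.
Need d with 13·d ≡ 1 (mod 14112). Apply the extended Euclidean algorithm:
14112 = 1085*13 + 7
13 = 1*7 + 6
7 = 1*6 + 1
6 = 6*1 + 0
Back-substitute:
1 = 7 − 6
1 = −13 + 2·7
1 = 2·14112 − 2171·13
So 13·(-2171) ≡ 1 (mod 14112), hence d ≡ -2171 ≡ 11941 (mod 14112).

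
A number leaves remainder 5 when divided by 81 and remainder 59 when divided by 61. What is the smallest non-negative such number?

1706

Write x = 5 + 81·k. Then 81·k ≡ 59 − 5 ≡ 54 (mod 61).
Need 81⁻¹ mod 61. Extended Euclid on (61, 20):
61 = 3×20 + 1
20 = 20×1 + 0
Back-substitute:
1 = 61 − 3·20
81⁻¹ ≡ 58 (mod 61), so k ≡ 58·54 ≡ 21 (mod 61).
x = 5 + 81·21 = 1706.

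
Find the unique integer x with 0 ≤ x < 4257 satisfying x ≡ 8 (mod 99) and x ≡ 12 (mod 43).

Write x = 8 + 99·k. Then 99·k ≡ 12 − 8 ≡ 4 (mod 43).
Need 99⁻¹ mod 43. Extended Euclid on (43, 13):
43 = 3*13 + 4
13 = 3*4 + 1
4 = 4*1 + 0
Back-substitute:
1 = 13 − 3·4
1 = −3·43 + 10·13
99⁻¹ ≡ 10 (mod 43), so k ≡ 10·4 ≡ 40 (mod 43).
x = 8 + 99·40 = 3968.

3968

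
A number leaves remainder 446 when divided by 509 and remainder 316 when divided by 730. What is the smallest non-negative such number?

219316

Write x = 446 + 509·k. Then 509·k ≡ 316 − 446 ≡ 600 (mod 730).
Need 509⁻¹ mod 730. Extended Euclid on (730, 509):
730 = 1×509 + 221
509 = 2×221 + 67
221 = 3×67 + 20
67 = 3×20 + 7
20 = 2×7 + 6
7 = 1×6 + 1
6 = 6×1 + 0
Back-substitute:
1 = 7 − 6
1 = −20 + 3·7
1 = 3·67 − 10·20
1 = −10·221 + 33·67
1 = 33·509 − 76·221
1 = −76·730 + 109·509
509⁻¹ ≡ 109 (mod 730), so k ≡ 109·600 ≡ 430 (mod 730).
x = 446 + 509·430 = 219316.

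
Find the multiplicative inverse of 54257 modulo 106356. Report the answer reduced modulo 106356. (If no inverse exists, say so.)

Extended Euclidean algorithm:
106356 = 1*54257 + 52099
54257 = 1*52099 + 2158
52099 = 24*2158 + 307
2158 = 7*307 + 9
307 = 34*9 + 1
9 = 9*1 + 0
The gcd is 1. Working backward:
1 = 307 − 34·9
1 = −34·2158 + 239·307
1 = 239·52099 − 5770·2158
1 = −5770·54257 + 6009·52099
1 = 6009·106356 − 11779·54257
So 54257·(-11779) ≡ 1 (mod 106356), and -11779 ≡ 94577 (mod 106356).

94577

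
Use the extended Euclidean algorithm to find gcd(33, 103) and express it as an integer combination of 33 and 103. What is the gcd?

Euclidean algorithm:
103 = 3·33 + 4
33 = 8·4 + 1
4 = 4·1 + 0
gcd(33, 103) = 1.
Express as a combination:
1 = 33 − 8·4
1 = −8·103 + 25·33
So 1 = (-8)·103 + (25)·33.

1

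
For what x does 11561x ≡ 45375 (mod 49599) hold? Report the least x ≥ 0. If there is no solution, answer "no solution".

759

First find gcd(11561, 49599):
49599 = 4*11561 + 3355
11561 = 3*3355 + 1496
3355 = 2*1496 + 363
1496 = 4*363 + 44
363 = 8*44 + 11
44 = 4*11 + 0
gcd = 11 and 11 | 45375, so solutions exist. Divide through by 11: 1051x ≡ 4125 (mod 4509).
Now find 1051⁻¹ mod 4509:
4509 = 4·1051 + 305
1051 = 3·305 + 136
305 = 2·136 + 33
136 = 4·33 + 4
33 = 8·4 + 1
4 = 4·1 + 0
Back-substitute:
1 = 33 − 8·4
1 = −8·136 + 33·33
1 = 33·305 − 74·136
1 = −74·1051 + 255·305
1 = 255·4509 − 1094·1051
So 1051·(-1094) ≡ 1 (mod 4509), i.e. 1051⁻¹ ≡ 3415.
Then x ≡ 3415·4125 ≡ 759 (mod 4509); the smallest non-negative solution is x = 759.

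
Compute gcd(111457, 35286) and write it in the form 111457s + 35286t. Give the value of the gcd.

1

Apply Euclid's algorithm to 111457 and 35286:
111457 = 3*35286 + 5599
35286 = 6*5599 + 1692
5599 = 3*1692 + 523
1692 = 3*523 + 123
523 = 4*123 + 31
123 = 3*31 + 30
31 = 1*30 + 1
30 = 30*1 + 0
gcd(111457, 35286) = 1.
Back-substituting:
1 = 31 − 30
1 = −123 + 4·31
1 = 4·523 − 17·123
1 = −17·1692 + 55·523
1 = 55·5599 − 182·1692
1 = −182·35286 + 1147·5599
1 = 1147·111457 − 3623·35286
So 1 = (1147)·111457 + (-3623)·35286.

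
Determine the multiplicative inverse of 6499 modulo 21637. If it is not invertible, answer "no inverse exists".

gcd(21637, 6499) by repeated division:
21637 = 3·6499 + 2140
6499 = 3·2140 + 79
2140 = 27·79 + 7
79 = 11·7 + 2
7 = 3·2 + 1
2 = 2·1 + 0
The gcd is 1. Working backward:
1 = 7 − 3·2
1 = −3·79 + 34·7
1 = 34·2140 − 921·79
1 = −921·6499 + 2797·2140
1 = 2797·21637 − 9312·6499
So 6499·(-9312) ≡ 1 (mod 21637), and -9312 ≡ 12325 (mod 21637).

12325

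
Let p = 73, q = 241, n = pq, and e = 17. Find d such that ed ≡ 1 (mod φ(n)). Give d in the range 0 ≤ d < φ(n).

φ(n) = (p−1)(q−1) = 72·240 = 17280.
Need d with 17·d ≡ 1 (mod 17280). Apply the extended Euclidean algorithm:
17280 = 1016*17 + 8
17 = 2*8 + 1
8 = 8*1 + 0
Back-substitute:
1 = 17 − 2·8
1 = −2·17280 + 2033·17
So 17·2033 ≡ 1 (mod 17280), hence d = 2033.

2033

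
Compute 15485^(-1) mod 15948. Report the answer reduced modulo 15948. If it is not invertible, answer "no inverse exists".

8129

Extended Euclidean algorithm:
15948 = 1·15485 + 463
15485 = 33·463 + 206
463 = 2·206 + 51
206 = 4·51 + 2
51 = 25·2 + 1
2 = 2·1 + 0
The gcd is 1. Working backward:
1 = 51 − 25·2
1 = −25·206 + 101·51
1 = 101·463 − 227·206
1 = −227·15485 + 7592·463
1 = 7592·15948 − 7819·15485
Thus 15485·(-7819) ≡ 1 (mod 15948); reducing, -7819 mod 15948 = 8129.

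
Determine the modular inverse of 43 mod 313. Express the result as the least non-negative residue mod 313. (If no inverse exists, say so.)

182

Extended Euclidean algorithm:
313 = 7*43 + 12
43 = 3*12 + 7
12 = 1*7 + 5
7 = 1*5 + 2
5 = 2*2 + 1
2 = 2*1 + 0
The gcd is 1. Working backward:
1 = 5 − 2·2
1 = −2·7 + 3·5
1 = 3·12 − 5·7
1 = −5·43 + 18·12
1 = 18·313 − 131·43
Hence 43⁻¹ ≡ -131 ≡ 182 (mod 313).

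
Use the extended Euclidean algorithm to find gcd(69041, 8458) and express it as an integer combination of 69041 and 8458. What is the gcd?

Euclidean algorithm:
69041 = 8*8458 + 1377
8458 = 6*1377 + 196
1377 = 7*196 + 5
196 = 39*5 + 1
5 = 5*1 + 0
gcd(69041, 8458) = 1.
Working backward:
1 = 196 − 39·5
1 = −39·1377 + 274·196
1 = 274·8458 − 1683·1377
1 = −1683·69041 + 13738·8458
So 1 = (-1683)·69041 + (13738)·8458.

1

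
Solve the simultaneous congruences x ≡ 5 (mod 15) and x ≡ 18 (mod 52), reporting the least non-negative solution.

590

Write x = 5 + 15·k. Then 15·k ≡ 18 − 5 ≡ 13 (mod 52).
Need 15⁻¹ mod 52. Extended Euclid on (52, 15):
52 = 3×15 + 7
15 = 2×7 + 1
7 = 7×1 + 0
Back-substitute:
1 = 15 − 2·7
1 = −2·52 + 7·15
15⁻¹ ≡ 7 (mod 52), so k ≡ 7·13 ≡ 39 (mod 52).
x = 5 + 15·39 = 590.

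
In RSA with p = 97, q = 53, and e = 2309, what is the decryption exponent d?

4685

φ(n) = (p−1)(q−1) = 96·52 = 4992.
Need d with 2309·d ≡ 1 (mod 4992). Apply the extended Euclidean algorithm:
4992 = 2×2309 + 374
2309 = 6×374 + 65
374 = 5×65 + 49
65 = 1×49 + 16
49 = 3×16 + 1
16 = 16×1 + 0
Back-substitute:
1 = 49 − 3·16
1 = −3·65 + 4·49
1 = 4·374 − 23·65
1 = −23·2309 + 142·374
1 = 142·4992 − 307·2309
So 2309·(-307) ≡ 1 (mod 4992), hence d ≡ -307 ≡ 4685 (mod 4992).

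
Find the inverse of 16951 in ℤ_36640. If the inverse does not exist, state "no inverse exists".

Extended Euclidean algorithm:
36640 = 2×16951 + 2738
16951 = 6×2738 + 523
2738 = 5×523 + 123
523 = 4×123 + 31
123 = 3×31 + 30
31 = 1×30 + 1
30 = 30×1 + 0
gcd = 1, so the inverse exists. Back-substitute:
1 = 31 − 30
1 = −123 + 4·31
1 = 4·523 − 17·123
1 = −17·2738 + 89·523
1 = 89·16951 − 551·2738
1 = −551·36640 + 1191·16951
So 16951·1191 ≡ 1 (mod 36640).

1191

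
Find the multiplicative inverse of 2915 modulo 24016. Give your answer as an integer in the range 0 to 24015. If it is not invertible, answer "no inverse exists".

Run Euclid on (24016, 2915):
24016 = 8·2915 + 696
2915 = 4·696 + 131
696 = 5·131 + 41
131 = 3·41 + 8
41 = 5·8 + 1
8 = 8·1 + 0
The gcd is 1. Working backward:
1 = 41 − 5·8
1 = −5·131 + 16·41
1 = 16·696 − 85·131
1 = −85·2915 + 356·696
1 = 356·24016 − 2933·2915
Hence 2915⁻¹ ≡ -2933 ≡ 21083 (mod 24016).

21083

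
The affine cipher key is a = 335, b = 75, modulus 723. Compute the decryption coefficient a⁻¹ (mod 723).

Run Euclid on (723, 335):
723 = 2*335 + 53
335 = 6*53 + 17
53 = 3*17 + 2
17 = 8*2 + 1
2 = 2*1 + 0
The gcd is 1. Working backward:
1 = 17 − 8·2
1 = −8·53 + 25·17
1 = 25·335 − 158·53
1 = −158·723 + 341·335
So 335·341 ≡ 1 (mod 723).

341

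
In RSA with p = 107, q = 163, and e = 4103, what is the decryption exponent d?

13715

φ(n) = (p−1)(q−1) = 106·162 = 17172.
Need d with 4103·d ≡ 1 (mod 17172). Apply the extended Euclidean algorithm:
17172 = 4×4103 + 760
4103 = 5×760 + 303
760 = 2×303 + 154
303 = 1×154 + 149
154 = 1×149 + 5
149 = 29×5 + 4
5 = 1×4 + 1
4 = 4×1 + 0
Back-substitute:
1 = 5 − 4
1 = −149 + 30·5
1 = 30·154 − 31·149
1 = −31·303 + 61·154
1 = 61·760 − 153·303
1 = −153·4103 + 826·760
1 = 826·17172 − 3457·4103
So 4103·(-3457) ≡ 1 (mod 17172), hence d ≡ -3457 ≡ 13715 (mod 17172).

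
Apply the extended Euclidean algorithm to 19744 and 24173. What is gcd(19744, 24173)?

Repeated division:
24173 = 1·19744 + 4429
19744 = 4·4429 + 2028
4429 = 2·2028 + 373
2028 = 5·373 + 163
373 = 2·163 + 47
163 = 3·47 + 22
47 = 2·22 + 3
22 = 7·3 + 1
3 = 3·1 + 0
gcd(19744, 24173) = 1.
Back-substituting:
1 = 22 − 7·3
1 = −7·47 + 15·22
1 = 15·163 − 52·47
1 = −52·373 + 119·163
1 = 119·2028 − 647·373
1 = −647·4429 + 1413·2028
1 = 1413·19744 − 6299·4429
1 = −6299·24173 + 7712·19744
So 1 = (-6299)·24173 + (7712)·19744.

1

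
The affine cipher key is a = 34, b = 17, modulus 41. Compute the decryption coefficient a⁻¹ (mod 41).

35

Apply the Euclidean algorithm to 41 and 34:
41 = 1·34 + 7
34 = 4·7 + 6
7 = 1·6 + 1
6 = 6·1 + 0
gcd = 1, so the inverse exists. Back-substitute:
1 = 7 − 6
1 = −34 + 5·7
1 = 5·41 − 6·34
Hence 34⁻¹ ≡ -6 ≡ 35 (mod 41).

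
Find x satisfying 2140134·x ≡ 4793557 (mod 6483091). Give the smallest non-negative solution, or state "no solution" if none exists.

First find gcd(2140134, 6483091):
6483091 = 3*2140134 + 62689
2140134 = 34*62689 + 8708
62689 = 7*8708 + 1733
8708 = 5*1733 + 43
1733 = 40*43 + 13
43 = 3*13 + 4
13 = 3*4 + 1
4 = 4*1 + 0
gcd = 1, so a unique solution mod 6483091 exists.
Back-substitute for the Bézout coefficients:
1 = 13 − 3·4
1 = −3·43 + 10·13
1 = 10·1733 − 403·43
1 = −403·8708 + 2025·1733
1 = 2025·62689 − 14578·8708
1 = −14578·2140134 + 497677·62689
1 = 497677·6483091 − 1507609·2140134
So 2140134·(-1507609) ≡ 1 (mod 6483091), giving 2140134⁻¹ ≡ 4975482.
x ≡ 2140134⁻¹·4793557 ≡ 4975482·4793557 ≡ 2075034 (mod 6483091).

2075034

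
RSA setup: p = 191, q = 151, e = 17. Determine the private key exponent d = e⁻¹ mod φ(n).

3353

φ(n) = (p−1)(q−1) = 190·150 = 28500.
Need d with 17·d ≡ 1 (mod 28500). Apply the extended Euclidean algorithm:
28500 = 1676×17 + 8
17 = 2×8 + 1
8 = 8×1 + 0
Back-substitute:
1 = 17 − 2·8
1 = −2·28500 + 3353·17
So 17·3353 ≡ 1 (mod 28500), hence d = 3353.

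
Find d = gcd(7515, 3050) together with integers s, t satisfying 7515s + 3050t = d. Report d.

5

Repeated division:
7515 = 2·3050 + 1415
3050 = 2·1415 + 220
1415 = 6·220 + 95
220 = 2·95 + 30
95 = 3·30 + 5
30 = 6·5 + 0
gcd(7515, 3050) = 5.
Back-substituting:
5 = 95 − 3·30
5 = −3·220 + 7·95
5 = 7·1415 − 45·220
5 = −45·3050 + 97·1415
5 = 97·7515 − 239·3050
So 5 = (97)·7515 + (-239)·3050.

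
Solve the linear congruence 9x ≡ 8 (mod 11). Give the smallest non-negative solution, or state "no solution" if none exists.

First find gcd(9, 11):
11 = 1·9 + 2
9 = 4·2 + 1
2 = 2·1 + 0
gcd = 1, so a unique solution mod 11 exists.
Back-substitute for the Bézout coefficients:
1 = 9 − 4·2
1 = −4·11 + 5·9
So 9·(5) ≡ 1 (mod 11), giving 9⁻¹ ≡ 5.
x ≡ 9⁻¹·8 ≡ 5·8 ≡ 7 (mod 11).

7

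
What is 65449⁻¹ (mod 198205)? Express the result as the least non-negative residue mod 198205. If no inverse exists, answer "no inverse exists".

gcd(198205, 65449) by repeated division:
198205 = 3*65449 + 1858
65449 = 35*1858 + 419
1858 = 4*419 + 182
419 = 2*182 + 55
182 = 3*55 + 17
55 = 3*17 + 4
17 = 4*4 + 1
4 = 4*1 + 0
gcd = 1, so the inverse exists. Back-substitute:
1 = 17 − 4·4
1 = −4·55 + 13·17
1 = 13·182 − 43·55
1 = −43·419 + 99·182
1 = 99·1858 − 439·419
1 = −439·65449 + 15464·1858
1 = 15464·198205 − 46831·65449
Thus 65449·(-46831) ≡ 1 (mod 198205); reducing, -46831 mod 198205 = 151374.

151374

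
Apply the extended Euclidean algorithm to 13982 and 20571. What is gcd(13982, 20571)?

Apply Euclid's algorithm to 20571 and 13982:
20571 = 1*13982 + 6589
13982 = 2*6589 + 804
6589 = 8*804 + 157
804 = 5*157 + 19
157 = 8*19 + 5
19 = 3*5 + 4
5 = 1*4 + 1
4 = 4*1 + 0
gcd(13982, 20571) = 1.
Working backward:
1 = 5 − 4
1 = −19 + 4·5
1 = 4·157 − 33·19
1 = −33·804 + 169·157
1 = 169·6589 − 1385·804
1 = −1385·13982 + 2939·6589
1 = 2939·20571 − 4324·13982
So 1 = (2939)·20571 + (-4324)·13982.

1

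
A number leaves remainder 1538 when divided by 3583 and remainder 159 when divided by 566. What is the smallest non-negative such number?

126943

Write x = 1538 + 3583·k. Then 3583·k ≡ 159 − 1538 ≡ 319 (mod 566).
Need 3583⁻¹ mod 566. Extended Euclid on (566, 187):
566 = 3*187 + 5
187 = 37*5 + 2
5 = 2*2 + 1
2 = 2*1 + 0
Back-substitute:
1 = 5 − 2·2
1 = −2·187 + 75·5
1 = 75·566 − 227·187
3583⁻¹ ≡ 339 (mod 566), so k ≡ 339·319 ≡ 35 (mod 566).
x = 1538 + 3583·35 = 126943.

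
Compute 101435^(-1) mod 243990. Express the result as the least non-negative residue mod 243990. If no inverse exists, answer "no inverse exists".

Compute gcd(101435, 243990):
243990 = 2×101435 + 41120
101435 = 2×41120 + 19195
41120 = 2×19195 + 2730
19195 = 7×2730 + 85
2730 = 32×85 + 10
85 = 8×10 + 5
10 = 2×5 + 0
gcd(101435, 243990) = 5 ≠ 1, so 101435 has no multiplicative inverse modulo 243990.

no inverse exists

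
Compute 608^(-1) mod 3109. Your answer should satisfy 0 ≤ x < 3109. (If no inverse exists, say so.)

2388

gcd(3109, 608) by repeated division:
3109 = 5·608 + 69
608 = 8·69 + 56
69 = 1·56 + 13
56 = 4·13 + 4
13 = 3·4 + 1
4 = 4·1 + 0
Since gcd(608, 3109) = 1, back-substitute to write 1 as a combination:
1 = 13 − 3·4
1 = −3·56 + 13·13
1 = 13·69 − 16·56
1 = −16·608 + 141·69
1 = 141·3109 − 721·608
Thus 608·(-721) ≡ 1 (mod 3109); reducing, -721 mod 3109 = 2388.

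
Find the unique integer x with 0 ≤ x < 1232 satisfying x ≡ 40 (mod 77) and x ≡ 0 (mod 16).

656

Write x = 40 + 77·k. Then 77·k ≡ 0 − 40 ≡ 8 (mod 16).
Need 77⁻¹ mod 16. Extended Euclid on (16, 13):
16 = 1·13 + 3
13 = 4·3 + 1
3 = 3·1 + 0
Back-substitute:
1 = 13 − 4·3
1 = −4·16 + 5·13
77⁻¹ ≡ 5 (mod 16), so k ≡ 5·8 ≡ 8 (mod 16).
x = 40 + 77·8 = 656.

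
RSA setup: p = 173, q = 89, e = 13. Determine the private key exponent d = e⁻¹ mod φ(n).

φ(n) = (p−1)(q−1) = 172·88 = 15136.
Need d with 13·d ≡ 1 (mod 15136). Apply the extended Euclidean algorithm:
15136 = 1164×13 + 4
13 = 3×4 + 1
4 = 4×1 + 0
Back-substitute:
1 = 13 − 3·4
1 = −3·15136 + 3493·13
So 13·3493 ≡ 1 (mod 15136), hence d = 3493.

3493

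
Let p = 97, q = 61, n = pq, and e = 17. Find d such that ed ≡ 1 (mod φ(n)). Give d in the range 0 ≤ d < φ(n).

2033

φ(n) = (p−1)(q−1) = 96·60 = 5760.
Need d with 17·d ≡ 1 (mod 5760). Apply the extended Euclidean algorithm:
5760 = 338·17 + 14
17 = 1·14 + 3
14 = 4·3 + 2
3 = 1·2 + 1
2 = 2·1 + 0
Back-substitute:
1 = 3 − 2
1 = −14 + 5·3
1 = 5·17 − 6·14
1 = −6·5760 + 2033·17
So 17·2033 ≡ 1 (mod 5760), hence d = 2033.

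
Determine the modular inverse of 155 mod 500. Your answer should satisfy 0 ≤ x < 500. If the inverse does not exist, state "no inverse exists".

no inverse exists

Euclidean algorithm on 500, 155:
500 = 3*155 + 35
155 = 4*35 + 15
35 = 2*15 + 5
15 = 3*5 + 0
gcd(155, 500) = 5 ≠ 1, so 155 has no multiplicative inverse modulo 500.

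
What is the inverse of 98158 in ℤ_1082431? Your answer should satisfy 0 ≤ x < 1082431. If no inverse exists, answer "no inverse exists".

Apply the Euclidean algorithm to 1082431 and 98158:
1082431 = 11·98158 + 2693
98158 = 36·2693 + 1210
2693 = 2·1210 + 273
1210 = 4·273 + 118
273 = 2·118 + 37
118 = 3·37 + 7
37 = 5·7 + 2
7 = 3·2 + 1
2 = 2·1 + 0
gcd = 1, so the inverse exists. Back-substitute:
1 = 7 − 3·2
1 = −3·37 + 16·7
1 = 16·118 − 51·37
1 = −51·273 + 118·118
1 = 118·1210 − 523·273
1 = −523·2693 + 1164·1210
1 = 1164·98158 − 42427·2693
1 = −42427·1082431 + 467861·98158
So 98158·467861 ≡ 1 (mod 1082431).

467861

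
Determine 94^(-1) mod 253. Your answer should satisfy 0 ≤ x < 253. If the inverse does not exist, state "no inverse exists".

35

Extended Euclidean algorithm:
253 = 2×94 + 65
94 = 1×65 + 29
65 = 2×29 + 7
29 = 4×7 + 1
7 = 7×1 + 0
The gcd is 1. Working backward:
1 = 29 − 4·7
1 = −4·65 + 9·29
1 = 9·94 − 13·65
1 = −13·253 + 35·94
So 94·35 ≡ 1 (mod 253).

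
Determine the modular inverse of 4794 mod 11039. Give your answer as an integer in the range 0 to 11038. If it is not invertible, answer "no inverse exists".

Extended Euclidean algorithm:
11039 = 2*4794 + 1451
4794 = 3*1451 + 441
1451 = 3*441 + 128
441 = 3*128 + 57
128 = 2*57 + 14
57 = 4*14 + 1
14 = 14*1 + 0
Since gcd(4794, 11039) = 1, back-substitute to write 1 as a combination:
1 = 57 − 4·14
1 = −4·128 + 9·57
1 = 9·441 − 31·128
1 = −31·1451 + 102·441
1 = 102·4794 − 337·1451
1 = −337·11039 + 776·4794
So 4794·776 ≡ 1 (mod 11039).

776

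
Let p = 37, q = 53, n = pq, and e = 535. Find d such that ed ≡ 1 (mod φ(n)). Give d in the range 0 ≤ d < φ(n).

7

φ(n) = (p−1)(q−1) = 36·52 = 1872.
Need d with 535·d ≡ 1 (mod 1872). Apply the extended Euclidean algorithm:
1872 = 3*535 + 267
535 = 2*267 + 1
267 = 267*1 + 0
Back-substitute:
1 = 535 − 2·267
1 = −2·1872 + 7·535
So 535·7 ≡ 1 (mod 1872), hence d = 7.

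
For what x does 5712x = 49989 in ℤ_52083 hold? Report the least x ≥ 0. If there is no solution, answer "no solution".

14534

First find gcd(5712, 52083):
52083 = 9*5712 + 675
5712 = 8*675 + 312
675 = 2*312 + 51
312 = 6*51 + 6
51 = 8*6 + 3
6 = 2*3 + 0
gcd = 3 and 3 | 49989, so solutions exist. Divide through by 3: 1904x ≡ 16663 (mod 17361).
Now find 1904⁻¹ mod 17361:
17361 = 9×1904 + 225
1904 = 8×225 + 104
225 = 2×104 + 17
104 = 6×17 + 2
17 = 8×2 + 1
2 = 2×1 + 0
Back-substitute:
1 = 17 − 8·2
1 = −8·104 + 49·17
1 = 49·225 − 106·104
1 = −106·1904 + 897·225
1 = 897·17361 − 8179·1904
So 1904·(-8179) ≡ 1 (mod 17361), i.e. 1904⁻¹ ≡ 9182.
Then x ≡ 9182·16663 ≡ 14534 (mod 17361); the smallest non-negative solution is x = 14534.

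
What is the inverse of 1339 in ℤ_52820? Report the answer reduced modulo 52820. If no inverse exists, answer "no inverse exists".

1499

Extended Euclidean algorithm:
52820 = 39*1339 + 599
1339 = 2*599 + 141
599 = 4*141 + 35
141 = 4*35 + 1
35 = 35*1 + 0
gcd = 1, so the inverse exists. Back-substitute:
1 = 141 − 4·35
1 = −4·599 + 17·141
1 = 17·1339 − 38·599
1 = −38·52820 + 1499·1339
So 1339·1499 ≡ 1 (mod 52820).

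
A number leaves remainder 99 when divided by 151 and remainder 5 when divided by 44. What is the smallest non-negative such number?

Write x = 99 + 151·k. Then 151·k ≡ 5 − 99 ≡ 38 (mod 44).
Need 151⁻¹ mod 44. Extended Euclid on (44, 19):
44 = 2*19 + 6
19 = 3*6 + 1
6 = 6*1 + 0
Back-substitute:
1 = 19 − 3·6
1 = −3·44 + 7·19
151⁻¹ ≡ 7 (mod 44), so k ≡ 7·38 ≡ 2 (mod 44).
x = 99 + 151·2 = 401.

401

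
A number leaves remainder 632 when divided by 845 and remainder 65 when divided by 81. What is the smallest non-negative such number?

632

Write x = 632 + 845·k. Then 845·k ≡ 65 − 632 ≡ 0 (mod 81).
Need 845⁻¹ mod 81. Extended Euclid on (81, 35):
81 = 2·35 + 11
35 = 3·11 + 2
11 = 5·2 + 1
2 = 2·1 + 0
Back-substitute:
1 = 11 − 5·2
1 = −5·35 + 16·11
1 = 16·81 − 37·35
845⁻¹ ≡ 44 (mod 81), so k ≡ 44·0 ≡ 0 (mod 81).
x = 632 + 845·0 = 632.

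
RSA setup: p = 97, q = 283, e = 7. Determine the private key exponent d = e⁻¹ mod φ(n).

φ(n) = (p−1)(q−1) = 96·282 = 27072.
Need d with 7·d ≡ 1 (mod 27072). Apply the extended Euclidean algorithm:
27072 = 3867*7 + 3
7 = 2*3 + 1
3 = 3*1 + 0
Back-substitute:
1 = 7 − 2·3
1 = −2·27072 + 7735·7
So 7·7735 ≡ 1 (mod 27072), hence d = 7735.

7735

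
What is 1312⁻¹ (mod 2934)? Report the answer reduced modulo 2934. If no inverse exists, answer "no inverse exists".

no inverse exists

Compute gcd(1312, 2934):
2934 = 2×1312 + 310
1312 = 4×310 + 72
310 = 4×72 + 22
72 = 3×22 + 6
22 = 3×6 + 4
6 = 1×4 + 2
4 = 2×2 + 0
Since gcd = 2 > 1, 1312 is not a unit mod 2934.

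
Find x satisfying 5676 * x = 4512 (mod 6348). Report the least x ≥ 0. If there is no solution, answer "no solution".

First find gcd(5676, 6348):
6348 = 1*5676 + 672
5676 = 8*672 + 300
672 = 2*300 + 72
300 = 4*72 + 12
72 = 6*12 + 0
gcd = 12 and 12 | 4512, so solutions exist. Divide through by 12: 473x ≡ 376 (mod 529).
Now find 473⁻¹ mod 529:
529 = 1*473 + 56
473 = 8*56 + 25
56 = 2*25 + 6
25 = 4*6 + 1
6 = 6*1 + 0
Back-substitute:
1 = 25 − 4·6
1 = −4·56 + 9·25
1 = 9·473 − 76·56
1 = −76·529 + 85·473
So 473⁻¹ ≡ 85 (mod 529).
Then x ≡ 85·376 ≡ 220 (mod 529); the smallest non-negative solution is x = 220.

220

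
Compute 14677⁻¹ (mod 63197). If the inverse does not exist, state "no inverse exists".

6842

Apply the Euclidean algorithm to 63197 and 14677:
63197 = 4*14677 + 4489
14677 = 3*4489 + 1210
4489 = 3*1210 + 859
1210 = 1*859 + 351
859 = 2*351 + 157
351 = 2*157 + 37
157 = 4*37 + 9
37 = 4*9 + 1
9 = 9*1 + 0
The gcd is 1. Working backward:
1 = 37 − 4·9
1 = −4·157 + 17·37
1 = 17·351 − 38·157
1 = −38·859 + 93·351
1 = 93·1210 − 131·859
1 = −131·4489 + 486·1210
1 = 486·14677 − 1589·4489
1 = −1589·63197 + 6842·14677
So 14677·6842 ≡ 1 (mod 63197).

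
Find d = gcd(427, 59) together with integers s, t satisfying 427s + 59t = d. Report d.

Euclidean algorithm:
427 = 7·59 + 14
59 = 4·14 + 3
14 = 4·3 + 2
3 = 1·2 + 1
2 = 2·1 + 0
gcd(427, 59) = 1.
Back-substituting:
1 = 3 − 2
1 = −14 + 5·3
1 = 5·59 − 21·14
1 = −21·427 + 152·59
So 1 = (-21)·427 + (152)·59.

1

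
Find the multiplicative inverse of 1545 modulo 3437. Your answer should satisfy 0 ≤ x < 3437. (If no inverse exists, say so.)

Run Euclid on (3437, 1545):
3437 = 2*1545 + 347
1545 = 4*347 + 157
347 = 2*157 + 33
157 = 4*33 + 25
33 = 1*25 + 8
25 = 3*8 + 1
8 = 8*1 + 0
The gcd is 1. Working backward:
1 = 25 − 3·8
1 = −3·33 + 4·25
1 = 4·157 − 19·33
1 = −19·347 + 42·157
1 = 42·1545 − 187·347
1 = −187·3437 + 416·1545
So 1545·416 ≡ 1 (mod 3437).

416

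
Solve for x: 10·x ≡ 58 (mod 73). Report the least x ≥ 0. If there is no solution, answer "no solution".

35

First find gcd(10, 73):
73 = 7×10 + 3
10 = 3×3 + 1
3 = 3×1 + 0
gcd = 1, so a unique solution mod 73 exists.
Back-substitute for the Bézout coefficients:
1 = 10 − 3·3
1 = −3·73 + 22·10
So 10·(22) ≡ 1 (mod 73), giving 10⁻¹ ≡ 22.
x ≡ 10⁻¹·58 ≡ 22·58 ≡ 35 (mod 73).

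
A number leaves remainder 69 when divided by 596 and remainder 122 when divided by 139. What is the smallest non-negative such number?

69205

Write x = 69 + 596·k. Then 596·k ≡ 122 − 69 ≡ 53 (mod 139).
Need 596⁻¹ mod 139. Extended Euclid on (139, 40):
139 = 3*40 + 19
40 = 2*19 + 2
19 = 9*2 + 1
2 = 2*1 + 0
Back-substitute:
1 = 19 − 9·2
1 = −9·40 + 19·19
1 = 19·139 − 66·40
596⁻¹ ≡ 73 (mod 139), so k ≡ 73·53 ≡ 116 (mod 139).
x = 69 + 596·116 = 69205.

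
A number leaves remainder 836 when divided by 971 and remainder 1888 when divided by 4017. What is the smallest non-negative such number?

Write x = 836 + 971·k. Then 971·k ≡ 1888 − 836 ≡ 1052 (mod 4017).
Need 971⁻¹ mod 4017. Extended Euclid on (4017, 971):
4017 = 4*971 + 133
971 = 7*133 + 40
133 = 3*40 + 13
40 = 3*13 + 1
13 = 13*1 + 0
Back-substitute:
1 = 40 − 3·13
1 = −3·133 + 10·40
1 = 10·971 − 73·133
1 = −73·4017 + 302·971
971⁻¹ ≡ 302 (mod 4017), so k ≡ 302·1052 ≡ 361 (mod 4017).
x = 836 + 971·361 = 351367.

351367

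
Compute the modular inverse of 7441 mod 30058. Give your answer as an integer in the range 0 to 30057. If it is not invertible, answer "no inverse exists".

Compute gcd(7441, 30058):
30058 = 4×7441 + 294
7441 = 25×294 + 91
294 = 3×91 + 21
91 = 4×21 + 7
21 = 3×7 + 0
The gcd is 7, not 1, hence no inverse exists.

no inverse exists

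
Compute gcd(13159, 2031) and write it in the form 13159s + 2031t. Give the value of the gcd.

1

Apply Euclid's algorithm to 13159 and 2031:
13159 = 6*2031 + 973
2031 = 2*973 + 85
973 = 11*85 + 38
85 = 2*38 + 9
38 = 4*9 + 2
9 = 4*2 + 1
2 = 2*1 + 0
gcd(13159, 2031) = 1.
Express as a combination:
1 = 9 − 4·2
1 = −4·38 + 17·9
1 = 17·85 − 38·38
1 = −38·973 + 435·85
1 = 435·2031 − 908·973
1 = −908·13159 + 5883·2031
So 1 = (-908)·13159 + (5883)·2031.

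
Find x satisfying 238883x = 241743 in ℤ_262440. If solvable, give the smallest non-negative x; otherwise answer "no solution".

79701

First find gcd(238883, 262440):
262440 = 1×238883 + 23557
238883 = 10×23557 + 3313
23557 = 7×3313 + 366
3313 = 9×366 + 19
366 = 19×19 + 5
19 = 3×5 + 4
5 = 1×4 + 1
4 = 4×1 + 0
gcd = 1, so a unique solution mod 262440 exists.
Back-substitute for the Bézout coefficients:
1 = 5 − 4
1 = −19 + 4·5
1 = 4·366 − 77·19
1 = −77·3313 + 697·366
1 = 697·23557 − 4956·3313
1 = −4956·238883 + 50257·23557
1 = 50257·262440 − 55213·238883
So 238883·(-55213) ≡ 1 (mod 262440), giving 238883⁻¹ ≡ 207227.
x ≡ 238883⁻¹·241743 ≡ 207227·241743 ≡ 79701 (mod 262440).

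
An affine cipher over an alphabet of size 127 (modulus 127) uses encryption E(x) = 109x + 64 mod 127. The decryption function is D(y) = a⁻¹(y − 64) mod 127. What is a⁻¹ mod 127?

7

Extended Euclidean algorithm:
127 = 1*109 + 18
109 = 6*18 + 1
18 = 18*1 + 0
gcd = 1, so the inverse exists. Back-substitute:
1 = 109 − 6·18
1 = −6·127 + 7·109
So 109·7 ≡ 1 (mod 127).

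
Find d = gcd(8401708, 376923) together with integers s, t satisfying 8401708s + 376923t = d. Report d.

Apply Euclid's algorithm to 8401708 and 376923:
8401708 = 22×376923 + 109402
376923 = 3×109402 + 48717
109402 = 2×48717 + 11968
48717 = 4×11968 + 845
11968 = 14×845 + 138
845 = 6×138 + 17
138 = 8×17 + 2
17 = 8×2 + 1
2 = 2×1 + 0
gcd(8401708, 376923) = 1.
Back-substituting:
1 = 17 − 8·2
1 = −8·138 + 65·17
1 = 65·845 − 398·138
1 = −398·11968 + 5637·845
1 = 5637·48717 − 22946·11968
1 = −22946·109402 + 51529·48717
1 = 51529·376923 − 177533·109402
1 = −177533·8401708 + 3957255·376923
So 1 = (-177533)·8401708 + (3957255)·376923.

1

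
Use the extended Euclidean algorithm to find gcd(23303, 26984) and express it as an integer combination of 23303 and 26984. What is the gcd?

1

Apply Euclid's algorithm to 26984 and 23303:
26984 = 1×23303 + 3681
23303 = 6×3681 + 1217
3681 = 3×1217 + 30
1217 = 40×30 + 17
30 = 1×17 + 13
17 = 1×13 + 4
13 = 3×4 + 1
4 = 4×1 + 0
gcd(23303, 26984) = 1.
Back-substituting:
1 = 13 − 3·4
1 = −3·17 + 4·13
1 = 4·30 − 7·17
1 = −7·1217 + 284·30
1 = 284·3681 − 859·1217
1 = −859·23303 + 5438·3681
1 = 5438·26984 − 6297·23303
So 1 = (5438)·26984 + (-6297)·23303.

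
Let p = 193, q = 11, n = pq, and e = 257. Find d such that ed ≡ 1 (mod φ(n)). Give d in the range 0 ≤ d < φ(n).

1793

φ(n) = (p−1)(q−1) = 192·10 = 1920.
Need d with 257·d ≡ 1 (mod 1920). Apply the extended Euclidean algorithm:
1920 = 7·257 + 121
257 = 2·121 + 15
121 = 8·15 + 1
15 = 15·1 + 0
Back-substitute:
1 = 121 − 8·15
1 = −8·257 + 17·121
1 = 17·1920 − 127·257
So 257·(-127) ≡ 1 (mod 1920), hence d ≡ -127 ≡ 1793 (mod 1920).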